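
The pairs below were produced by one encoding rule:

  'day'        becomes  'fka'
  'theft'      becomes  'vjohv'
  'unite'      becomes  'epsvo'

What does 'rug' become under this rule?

tei

The shift depends on letter class: consonant d→f is +2, but vowel a→k is +10. The rule splits by letter class: vowels +10, consonants +2.
Applying it to rug: r(cons)+2=t, u(vowel)+10=e, g(cons)+2=i.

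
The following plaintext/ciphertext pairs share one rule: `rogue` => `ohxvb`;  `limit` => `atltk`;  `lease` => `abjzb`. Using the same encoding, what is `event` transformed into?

r(17)→o(14) and o(14)→h(7) fit y≡11x+9 (mod 26); the inverse of 11 mod 26 is 19. This is an affine cipher: with a=0,…,z=25, each position x becomes (11x+9) mod 26.
Applying it to event: e(4)→11·4+9≡1=b; v(21)→11·21+9≡6=g; e(4)→11·4+9≡1=b; n(13)→11·13+9≡22=w; t(19)→11·19+9≡10=k (all mod 26).

bgbwk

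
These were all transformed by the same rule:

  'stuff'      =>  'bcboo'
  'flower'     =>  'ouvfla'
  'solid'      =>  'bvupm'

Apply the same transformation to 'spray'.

The shift depends on letter class: consonant s→b is +9, but vowel u→b is +7. Vowels shift forward by 7 and consonants shift forward by 9.
Applying it to spray: s(cons)+9=b, p(cons)+9=y, r(cons)+9=a, a(vowel)+7=h, y(cons)+9=h.

byahh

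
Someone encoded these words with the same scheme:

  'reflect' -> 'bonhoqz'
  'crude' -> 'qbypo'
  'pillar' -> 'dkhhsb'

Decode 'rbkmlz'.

bright

r(17)→b(1) and e(4)→o(14) fit y≡25x+18 (mod 26); the inverse of 25 mod 26 is 25. Treating letters as 0–25, the rule is x ↦ 25x + 18 (mod 26).
Decoding rbkmlz: r(17)→25·(17−18)≡1=b; b(1)→25·(1−18)≡17=r; k(10)→25·(10−18)≡8=i; m(12)→25·(12−18)≡6=g; l(11)→25·(11−18)≡7=h; z(25)→25·(25−18)≡19=t (all mod 26).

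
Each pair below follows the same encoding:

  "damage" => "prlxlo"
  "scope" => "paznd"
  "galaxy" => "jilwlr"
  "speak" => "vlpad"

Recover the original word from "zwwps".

hello

The output letters match the input read backwards, each shifted +11: damage reversed is egamad. The word is reversed, then every letter is shifted forward by 11.
Decoding zwwps: shift back: z−11=o, w−11=l, w−11=l, p−11=e, s−11=h → olleh; then reverse → hello.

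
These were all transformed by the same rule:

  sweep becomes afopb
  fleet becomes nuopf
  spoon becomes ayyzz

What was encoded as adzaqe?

In sweep: s→a is +8, w→f is +9, e→o is +10, e→p is +11 — the shift increases by 1 each position. Letter i (0-indexed) is shifted by i+8, so successive shifts are 8, 9, 10, ….
Reversing it on adzaqe: a−8=s, d−9=u, z−10=p, a−11=p, q−12=e, e−13=r.

supper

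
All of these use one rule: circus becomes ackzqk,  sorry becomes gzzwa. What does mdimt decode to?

The output letters match the input read backwards, each shifted +8: circus reversed is sucric. Two steps: reverse the string, then apply a Caesar shift of +8.
Reversing it on mdimt: shift back: m−8=e, d−8=v, i−8=a, m−8=e, t−8=l → evael; then reverse → leave.

leave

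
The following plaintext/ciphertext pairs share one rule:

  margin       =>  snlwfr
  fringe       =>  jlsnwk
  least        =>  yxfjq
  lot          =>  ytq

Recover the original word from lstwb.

wrong

The word is reversed, then every letter is shifted forward by 5.
Reversing it on lstwb: shift back: l−5=g, s−5=n, t−5=o, w−5=r, b−5=w → gnorw; then reverse → wrong.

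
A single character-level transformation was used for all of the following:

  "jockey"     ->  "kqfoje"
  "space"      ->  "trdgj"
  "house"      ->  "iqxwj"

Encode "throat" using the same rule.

In jockey: j→k is +1, o→q is +2, c→f is +3, k→o is +4 — the shift increases by 1 each position. Each letter shifts forward by (position + 1), i.e. 1, 2, 3, … — the shift grows by one for each successive letter.
For throat: t+1=u, h+2=j, r+3=u, o+4=s, a+5=f, t+6=z.

ujusfz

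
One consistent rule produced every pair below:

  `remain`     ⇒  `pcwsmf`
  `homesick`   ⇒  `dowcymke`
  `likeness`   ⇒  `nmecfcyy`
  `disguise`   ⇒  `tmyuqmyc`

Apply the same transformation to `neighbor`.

fcmudbop

Each letter's alphabet position (a=0..z=25) is mapped through 9·x+18 mod 26 — an affine cipher.
Applying it to neighbor: n(13)→9·13+18≡5=f; e(4)→9·4+18≡2=c; i(8)→9·8+18≡12=m; g(6)→9·6+18≡20=u; h(7)→9·7+18≡3=d; b(1)→9·1+18≡1=b; o(14)→9·14+18≡14=o; r(17)→9·17+18≡15=p (all mod 26).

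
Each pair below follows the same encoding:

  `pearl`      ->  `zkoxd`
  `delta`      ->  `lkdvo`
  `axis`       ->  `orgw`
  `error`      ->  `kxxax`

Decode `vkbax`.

Each letter's alphabet position (a=0..z=25) is mapped through 25·x+14 mod 26 — an affine cipher.
Decoding vkbax: v(21)→25·(21−14)≡19=t; k(10)→25·(10−14)≡4=e; b(1)→25·(1−14)≡13=n; a(0)→25·(0−14)≡14=o; x(23)→25·(23−14)≡17=r (all mod 26).

tenor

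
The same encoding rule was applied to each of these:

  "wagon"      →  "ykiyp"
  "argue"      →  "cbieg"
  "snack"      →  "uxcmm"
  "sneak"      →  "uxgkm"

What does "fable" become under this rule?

hkdvg

Shifts by position in wagon: pos 0: w→y (+2), pos 1: a→k (+10), pos 2: g→i (+2), pos 3: o→y (+10) — repeating every 2. A repeating key of period 2 is used — shifts +2, +10 over and over.
For fable: f+2=h, a+10=k, b+2=d, l+10=v, e+2=g.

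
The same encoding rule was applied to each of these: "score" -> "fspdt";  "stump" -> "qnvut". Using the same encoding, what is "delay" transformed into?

zbmfe

The output letters match the input read backwards, each shifted +1: score reversed is erocs. The word is reversed, then every letter is shifted forward by 1.
On delay: reverse → yaled; then shift: y+1=z, a+1=b, l+1=m, e+1=f, d+1=e.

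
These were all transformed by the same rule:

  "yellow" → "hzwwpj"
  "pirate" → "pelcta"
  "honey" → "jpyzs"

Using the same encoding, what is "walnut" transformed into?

efywlh

The output letters match the input read backwards, each shifted +11: yellow reversed is wolley. The word is reversed, then every letter is shifted forward by 11.
For walnut: reverse → tunlaw; then shift: t+11=e, u+11=f, n+11=y, l+11=w, a+11=l, w+11=h.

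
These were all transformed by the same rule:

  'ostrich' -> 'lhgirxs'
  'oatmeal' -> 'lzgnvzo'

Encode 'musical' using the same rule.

nfhrxzo

This is the alphabet-reversal cipher (Atbash): a becomes z, b becomes y, etc.
Applying it to musical: m↔n, u↔f, s↔h, i↔r, c↔x, a↔z, l↔o.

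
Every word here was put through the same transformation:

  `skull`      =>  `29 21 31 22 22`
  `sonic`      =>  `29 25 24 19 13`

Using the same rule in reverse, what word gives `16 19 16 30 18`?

fifth

s is letter #19 and maps to 29: an offset of 10. Each letter is replaced by its alphabet position (a=1..z=26) + 10.
Reversing it on 16 19 16 30 18: 16→(16−10)÷1=6=f, 19→(19−10)÷1=9=i, 16→(16−10)÷1=6=f, 30→(30−10)÷1=20=t, 18→(18−10)÷1=8=h.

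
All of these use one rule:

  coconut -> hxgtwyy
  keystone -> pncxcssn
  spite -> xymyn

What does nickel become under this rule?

Shifts by position in coconut: pos 0: c→h (+5), pos 1: o→x (+9), pos 2: c→g (+4), pos 3: o→t (+5), pos 4: n→w (+9), pos 5: u→y (+4) — repeating every 3. A repeating key of period 3 is used — shifts +5, +9, +4 over and over.
On nickel: n+5=s, i+9=r, c+4=g, k+5=p, e+9=n, l+4=p.

srgpnp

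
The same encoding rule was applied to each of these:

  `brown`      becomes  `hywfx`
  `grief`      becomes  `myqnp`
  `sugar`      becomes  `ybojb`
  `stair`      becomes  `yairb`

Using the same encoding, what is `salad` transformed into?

In brown: b→h is +6, r→y is +7, o→w is +8, w→f is +9 — the shift increases by 1 each position. Letter i (0-indexed) is shifted by i+6, so successive shifts are 6, 7, 8, ….
For salad: s+6=y, a+7=h, l+8=t, a+9=j, d+10=n.

yhtjn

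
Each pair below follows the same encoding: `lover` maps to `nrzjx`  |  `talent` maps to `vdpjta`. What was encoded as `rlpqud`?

In lover: l→n is +2, o→r is +3, v→z is +4, e→j is +5 — the shift increases by 1 each position. The shift increases by 1 at each position, starting from +2: 2, 3, 4, ….
Decoding rlpqud: r−2=p, l−3=i, p−4=l, q−5=l, u−6=o, d−7=w.

pillow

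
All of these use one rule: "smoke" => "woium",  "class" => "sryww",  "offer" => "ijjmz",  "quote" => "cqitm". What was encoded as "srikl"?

clown

s(18)→w(22) and m(12)→o(14) fit y≡23x+24 (mod 26); the inverse of 23 mod 26 is 17. Each letter's alphabet position (a=0..z=25) is mapped through 23·x+24 mod 26 — an affine cipher.
Undoing it on srikl: s(18)→17·(18−24)≡2=c; r(17)→17·(17−24)≡11=l; i(8)→17·(8−24)≡14=o; k(10)→17·(10−24)≡22=w; l(11)→17·(11−24)≡13=n (all mod 26).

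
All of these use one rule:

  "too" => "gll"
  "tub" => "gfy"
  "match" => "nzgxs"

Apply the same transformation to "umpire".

This is the alphabet-reversal cipher (Atbash): a becomes z, b becomes y, etc.
For umpire: u↔f, m↔n, p↔k, i↔r, r↔i, e↔v.

fnkriv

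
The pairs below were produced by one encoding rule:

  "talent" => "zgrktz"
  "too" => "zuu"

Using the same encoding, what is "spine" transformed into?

Every letter moves 6 places later in the alphabet, wrapping around z→a.
Applying it to spine: s+6=y, p+6=v, i+6=o, n+6=t, e+6=k.

yvotk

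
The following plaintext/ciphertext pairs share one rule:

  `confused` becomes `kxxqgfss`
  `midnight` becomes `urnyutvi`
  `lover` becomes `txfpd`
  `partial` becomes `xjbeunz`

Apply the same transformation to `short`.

aqycf

In confused: c→k is +8, o→x is +9, n→x is +10, f→q is +11 — the shift increases by 1 each position. The shift increases by 1 at each position, starting from +8: 8, 9, 10, ….
For short: s+8=a, h+9=q, o+10=y, r+11=c, t+12=f.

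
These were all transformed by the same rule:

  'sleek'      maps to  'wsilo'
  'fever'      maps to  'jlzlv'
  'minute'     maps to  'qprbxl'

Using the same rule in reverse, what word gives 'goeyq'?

charm

Shifts by position in sleek: pos 0: s→w (+4), pos 1: l→s (+7), pos 2: e→i (+4), pos 3: e→l (+7) — repeating every 2. A repeating key of period 2 is used — shifts +4, +7 over and over.
Undoing it on goeyq: g−4=c, o−7=h, e−4=a, y−7=r, q−4=m.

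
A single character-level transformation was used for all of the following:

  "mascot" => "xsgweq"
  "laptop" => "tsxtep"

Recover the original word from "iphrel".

handle

The output letters match the input read backwards, each shifted +4: mascot reversed is tocsam. The word is reversed, then every letter is shifted forward by 4.
Reversing it on iphrel: shift back: i−4=e, p−4=l, h−4=d, r−4=n, e−4=a, l−4=h → eldnah; then reverse → handle.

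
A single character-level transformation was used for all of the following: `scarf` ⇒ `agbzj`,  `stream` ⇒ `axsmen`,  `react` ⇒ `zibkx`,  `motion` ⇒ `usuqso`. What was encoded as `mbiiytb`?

exhaust

Shifts by position in scarf: pos 0: s→a (+8), pos 1: c→g (+4), pos 2: a→b (+1), pos 3: r→z (+8), pos 4: f→j (+4) — repeating every 3. A repeating key of period 3 is used — shifts +8, +4, +1 over and over.
Reversing it on mbiiytb: m−8=e, b−4=x, i−1=h, i−8=a, y−4=u, t−1=s, b−8=t.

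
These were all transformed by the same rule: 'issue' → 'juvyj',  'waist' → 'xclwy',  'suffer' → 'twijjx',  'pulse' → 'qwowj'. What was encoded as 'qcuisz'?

parent

In issue: i→j is +1, s→u is +2, s→v is +3, u→y is +4 — the shift increases by 1 each position. Each letter shifts forward by (position + 1), i.e. 1, 2, 3, … — the shift grows by one for each successive letter.
Decoding qcuisz: q−1=p, c−2=a, u−3=r, i−4=e, s−5=n, z−6=t.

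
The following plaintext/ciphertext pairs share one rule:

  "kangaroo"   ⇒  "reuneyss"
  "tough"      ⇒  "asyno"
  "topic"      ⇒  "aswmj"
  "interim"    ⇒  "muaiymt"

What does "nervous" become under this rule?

uiycsyz

The shift depends on letter class: consonant k→r is +7, but vowel a→e is +4. The rule splits by letter class: vowels +4, consonants +7.
On nervous: n(cons)+7=u, e(vowel)+4=i, r(cons)+7=y, v(cons)+7=c, o(vowel)+4=s, u(vowel)+4=y, s(cons)+7=z.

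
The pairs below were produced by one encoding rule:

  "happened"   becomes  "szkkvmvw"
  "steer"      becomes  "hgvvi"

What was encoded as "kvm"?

pen

Letters are reflected about the middle of the alphabet (position → 25−position): Atbash.
Undoing it on kvm: k↔p, v↔e, m↔n.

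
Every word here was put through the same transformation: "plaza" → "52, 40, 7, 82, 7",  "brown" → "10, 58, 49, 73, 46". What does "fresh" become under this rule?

p(#16)→52 and l(#12)→40: differences scale by 3, so n = 3·pos + 4. With a=1..z=26, the number is 3·pos + 4.
For fresh: f=6→22, r=18→58, e=5→19, s=19→61, h=8→28.

22, 58, 19, 61, 28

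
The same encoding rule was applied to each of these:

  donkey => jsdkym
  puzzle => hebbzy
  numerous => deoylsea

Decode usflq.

cobra

d(3)→j(9) and o(14)→s(18) fit y≡15x+16 (mod 26); the inverse of 15 mod 26 is 7. This is an affine cipher: with a=0,…,z=25, each position x becomes (15x+16) mod 26.
Reversing it on usflq: u(20)→7·(20−16)≡2=c; s(18)→7·(18−16)≡14=o; f(5)→7·(5−16)≡1=b; l(11)→7·(11−16)≡17=r; q(16)→7·(16−16)≡0=a (all mod 26).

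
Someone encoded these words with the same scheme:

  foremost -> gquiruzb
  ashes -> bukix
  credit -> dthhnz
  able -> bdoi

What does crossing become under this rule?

dtrwxouo

In foremost: f→g is +1, o→q is +2, r→u is +3, e→i is +4 — the shift increases by 1 each position. The shift increases by 1 at each position, starting from +1: 1, 2, 3, ….
For crossing: c+1=d, r+2=t, o+3=r, s+4=w, s+5=x, i+6=o, n+7=u, g+8=o.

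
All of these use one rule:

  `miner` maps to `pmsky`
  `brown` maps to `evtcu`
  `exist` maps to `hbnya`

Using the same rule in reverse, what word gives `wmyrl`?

title

In miner: m→p is +3, i→m is +4, n→s is +5, e→k is +6 — the shift increases by 1 each position. Letter i (0-indexed) is shifted by i+3, so successive shifts are 3, 4, 5, ….
Decoding wmyrl: w−3=t, m−4=i, y−5=t, r−6=l, l−7=e.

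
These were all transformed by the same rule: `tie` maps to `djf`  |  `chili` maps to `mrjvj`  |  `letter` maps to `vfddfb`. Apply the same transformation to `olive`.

pvjff

The shift depends on letter class: consonant t→d is +10, but vowel i→j is +1. Two shifts are in play — +1 for a/e/i/o/u, +10 for every other letter.
On olive: o(vowel)+1=p, l(cons)+10=v, i(vowel)+1=j, v(cons)+10=f, e(vowel)+1=f.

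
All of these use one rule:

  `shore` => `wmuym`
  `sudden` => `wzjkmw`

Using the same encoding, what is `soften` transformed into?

Each letter shifts forward by (position + 4), i.e. 4, 5, 6, … — the shift grows by one for each successive letter.
On soften: s+4=w, o+5=t, f+6=l, t+7=a, e+8=m, n+9=w.

wtlamw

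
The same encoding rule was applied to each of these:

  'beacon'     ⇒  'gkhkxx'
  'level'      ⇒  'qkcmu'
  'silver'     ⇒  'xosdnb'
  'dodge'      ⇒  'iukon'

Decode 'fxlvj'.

arena

In beacon: b→g is +5, e→k is +6, a→h is +7, c→k is +8 — the shift increases by 1 each position. Letter i (0-indexed) is shifted by i+5, so successive shifts are 5, 6, 7, ….
Undoing it on fxlvj: f−5=a, x−6=r, l−7=e, v−8=n, j−9=a.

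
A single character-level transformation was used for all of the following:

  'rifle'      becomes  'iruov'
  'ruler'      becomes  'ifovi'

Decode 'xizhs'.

crash

Each pair mirrors across the alphabet (r↔i, i↔r, f↔u): positions sum to 25. Each letter is replaced by its mirror in the alphabet: a↔z, b↔y, c↔x, and so on (the Atbash cipher).
Undoing it on xizhs: x↔c, i↔r, z↔a, h↔s, s↔h.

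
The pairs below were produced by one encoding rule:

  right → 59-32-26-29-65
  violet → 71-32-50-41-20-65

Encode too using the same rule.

65-50-50

r(#18)→59 and i(#9)→32: differences scale by 3, so n = 3·pos + 5. Each letter becomes 3×(its alphabet position, a=1..z=26) + 5.
Applying it to too: t=20→65, o=15→50, o=15→50.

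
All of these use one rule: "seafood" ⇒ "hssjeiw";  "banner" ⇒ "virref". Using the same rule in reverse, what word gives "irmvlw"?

Two steps: reverse the string, then apply a Caesar shift of +4.
Reversing it on irmvlw: shift back: i−4=e, r−4=n, m−4=i, v−4=r, l−4=h, w−4=s → enirhs; then reverse → shrine.

shrine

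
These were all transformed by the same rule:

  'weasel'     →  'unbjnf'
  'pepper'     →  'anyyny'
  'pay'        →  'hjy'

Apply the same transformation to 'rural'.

Two steps: reverse the string, then apply a Caesar shift of +9.
For rural: reverse → larur; then shift: l+9=u, a+9=j, r+9=a, u+9=d, r+9=a.

ujada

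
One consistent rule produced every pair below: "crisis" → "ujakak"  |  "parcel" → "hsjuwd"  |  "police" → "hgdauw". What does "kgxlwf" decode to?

soften

It's a constant shift of +18 (ROT18).
Undoing it on kgxlwf: k−18=s, g−18=o, x−18=f, l−18=t, w−18=e, f−18=n.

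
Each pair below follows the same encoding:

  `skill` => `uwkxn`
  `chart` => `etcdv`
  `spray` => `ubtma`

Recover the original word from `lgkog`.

Shifts by position in skill: pos 0: s→u (+2), pos 1: k→w (+12), pos 2: i→k (+2), pos 3: l→x (+12) — repeating every 2. It's a Vigenère-style cipher with numeric key [2,12]: position i shifts by key[i mod 2].
Undoing it on lgkog: l−2=j, g−12=u, k−2=i, o−12=c, g−2=e.

juice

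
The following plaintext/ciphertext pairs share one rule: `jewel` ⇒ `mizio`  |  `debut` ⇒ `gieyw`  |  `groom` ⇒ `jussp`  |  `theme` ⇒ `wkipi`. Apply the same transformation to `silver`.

vmoyiu

The shift depends on letter class: consonant j→m is +3, but vowel e→i is +4. The rule splits by letter class: vowels +4, consonants +3.
For silver: s(cons)+3=v, i(vowel)+4=m, l(cons)+3=o, v(cons)+3=y, e(vowel)+4=i, r(cons)+3=u.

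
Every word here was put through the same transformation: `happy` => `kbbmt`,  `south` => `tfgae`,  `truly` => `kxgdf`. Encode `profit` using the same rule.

furadb

Two steps: reverse the string, then apply a Caesar shift of +12.
On profit: reverse → tiforp; then shift: t+12=f, i+12=u, f+12=r, o+12=a, r+12=d, p+12=b.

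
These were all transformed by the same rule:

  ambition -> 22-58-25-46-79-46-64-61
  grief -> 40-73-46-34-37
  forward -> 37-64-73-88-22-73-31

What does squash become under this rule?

a(#1)→22 and m(#13)→58: differences scale by 3, so n = 3·pos + 19. With a=1..z=26, the number is 3·pos + 19.
On squash: s=19→76, q=17→70, u=21→82, a=1→22, s=19→76, h=8→43.

76-70-82-22-76-43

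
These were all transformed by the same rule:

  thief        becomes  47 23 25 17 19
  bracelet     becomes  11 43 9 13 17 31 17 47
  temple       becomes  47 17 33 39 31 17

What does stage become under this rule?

45 47 9 21 17

t(#20)→47 and h(#8)→23: differences scale by 2, so n = 2·pos + 7. Each letter becomes 2×(its alphabet position, a=1..z=26) + 7.
For stage: s=19→45, t=20→47, a=1→9, g=7→21, e=5→17.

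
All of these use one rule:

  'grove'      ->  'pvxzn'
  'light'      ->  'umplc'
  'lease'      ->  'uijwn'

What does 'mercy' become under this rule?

Shifts by position in grove: pos 0: g→p (+9), pos 1: r→v (+4), pos 2: o→x (+9), pos 3: v→z (+4) — repeating every 2. The shifts repeat in a cycle of length 2: positions 0,1,… shift by +9, +4, then the pattern repeats.
Applying it to mercy: m+9=v, e+4=i, r+9=a, c+4=g, y+9=h.

viagh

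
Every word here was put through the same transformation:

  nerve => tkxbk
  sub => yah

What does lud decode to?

Each letter is shifted forward by 6 in the alphabet (a Caesar shift of +6).
Reversing it on lud: l−6=f, u−6=o, d−6=x.

fox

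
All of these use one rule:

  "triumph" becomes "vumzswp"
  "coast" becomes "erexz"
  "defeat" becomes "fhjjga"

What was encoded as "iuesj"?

grand

In triumph: t→v is +2, r→u is +3, i→m is +4, u→z is +5 — the shift increases by 1 each position. Each letter shifts forward by (position + 2), i.e. 2, 3, 4, … — the shift grows by one for each successive letter.
Reversing it on iuesj: i−2=g, u−3=r, e−4=a, s−5=n, j−6=d.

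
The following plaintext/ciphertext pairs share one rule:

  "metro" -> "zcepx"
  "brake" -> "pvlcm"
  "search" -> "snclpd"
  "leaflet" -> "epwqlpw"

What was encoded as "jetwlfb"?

quality

Read the word backwards and shift each letter +11.
Undoing it on jetwlfb: shift back: j−11=y, e−11=t, t−11=i, w−11=l, l−11=a, f−11=u, b−11=q → ytilauq; then reverse → quality.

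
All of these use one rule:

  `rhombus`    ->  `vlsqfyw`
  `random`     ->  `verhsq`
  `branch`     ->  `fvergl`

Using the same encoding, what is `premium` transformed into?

tviqmyq

Every letter moves 4 places later in the alphabet, wrapping around z→a.
On premium: p+4=t, r+4=v, e+4=i, m+4=q, i+4=m, u+4=y, m+4=q.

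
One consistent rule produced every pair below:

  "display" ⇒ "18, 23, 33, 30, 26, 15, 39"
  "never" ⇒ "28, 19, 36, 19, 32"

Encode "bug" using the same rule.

16, 35, 21

The number is (letter's place in the alphabet, a=1) + 14.
Applying it to bug: b=2→16, u=21→35, g=7→21.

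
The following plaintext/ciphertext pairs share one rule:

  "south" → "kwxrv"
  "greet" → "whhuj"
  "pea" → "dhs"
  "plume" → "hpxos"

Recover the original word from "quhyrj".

The output letters match the input read backwards, each shifted +3: south reversed is htuos. Two steps: reverse the string, then apply a Caesar shift of +3.
Undoing it on quhyrj: shift back: q−3=n, u−3=r, h−3=e, y−3=v, r−3=o, j−3=g → nrevog; then reverse → govern.

govern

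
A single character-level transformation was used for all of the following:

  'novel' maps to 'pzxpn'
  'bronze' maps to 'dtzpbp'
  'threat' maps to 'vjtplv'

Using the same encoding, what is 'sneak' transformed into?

upplm

The rule splits by letter class: vowels +11, consonants +2.
On sneak: s(cons)+2=u, n(cons)+2=p, e(vowel)+11=p, a(vowel)+11=l, k(cons)+2=m.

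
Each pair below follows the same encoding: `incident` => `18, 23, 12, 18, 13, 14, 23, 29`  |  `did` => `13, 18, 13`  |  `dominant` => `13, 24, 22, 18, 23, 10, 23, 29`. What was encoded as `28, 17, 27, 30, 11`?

shrub

i is letter #9 and maps to 18: an offset of 9. Each letter is replaced by its alphabet position (a=1..z=26) + 9.
Reversing it on 28, 17, 27, 30, 11: 28→(28−9)÷1=19=s, 17→(17−9)÷1=8=h, 27→(27−9)÷1=18=r, 30→(30−9)÷1=21=u, 11→(11−9)÷1=2=b.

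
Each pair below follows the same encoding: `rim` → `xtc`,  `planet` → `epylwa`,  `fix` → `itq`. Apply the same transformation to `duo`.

The output letters match the input read backwards, each shifted +11: rim reversed is mir. Two steps: reverse the string, then apply a Caesar shift of +11.
For duo: reverse → oud; then shift: o+11=z, u+11=f, d+11=o.

zfo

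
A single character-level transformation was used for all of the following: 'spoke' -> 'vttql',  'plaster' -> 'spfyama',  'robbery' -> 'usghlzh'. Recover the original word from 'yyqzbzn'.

Letter i (0-indexed) is shifted by i+3, so successive shifts are 3, 4, 5, ….
Decoding yyqzbzn: y−3=v, y−4=u, q−5=l, z−6=t, b−7=u, z−8=r, n−9=e.

vulture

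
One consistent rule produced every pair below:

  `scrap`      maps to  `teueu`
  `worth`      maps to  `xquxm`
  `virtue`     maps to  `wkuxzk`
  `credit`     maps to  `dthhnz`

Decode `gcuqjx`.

farmer

In scrap: s→t is +1, c→e is +2, r→u is +3, a→e is +4 — the shift increases by 1 each position. Letter i (0-indexed) is shifted by i+1, so successive shifts are 1, 2, 3, ….
Undoing it on gcuqjx: g−1=f, c−2=a, u−3=r, q−4=m, j−5=e, x−6=r.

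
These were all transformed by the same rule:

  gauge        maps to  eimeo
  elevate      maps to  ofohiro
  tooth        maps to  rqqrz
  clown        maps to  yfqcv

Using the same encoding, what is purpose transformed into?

lmblqwo

g(6)→e(4) and a(0)→i(8) fit y≡21x+8 (mod 26); the inverse of 21 mod 26 is 5. Each letter's alphabet position (a=0..z=25) is mapped through 21·x+8 mod 26 — an affine cipher.
For purpose: p(15)→21·15+8≡11=l; u(20)→21·20+8≡12=m; r(17)→21·17+8≡1=b; p(15)→21·15+8≡11=l; o(14)→21·14+8≡16=q; s(18)→21·18+8≡22=w; e(4)→21·4+8≡14=o (all mod 26).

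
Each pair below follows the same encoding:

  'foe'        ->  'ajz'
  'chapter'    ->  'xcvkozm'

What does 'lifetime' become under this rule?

gdazodhz

This is a Caesar cipher with shift 21.
On lifetime: l+21=g, i+21=d, f+21=a, e+21=z, t+21=o, i+21=d, m+21=h, e+21=z.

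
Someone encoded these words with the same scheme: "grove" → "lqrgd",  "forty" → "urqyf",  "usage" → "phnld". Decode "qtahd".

rinse

g(6)→l(11) and r(17)→q(16) fit y≡17x+13 (mod 26); the inverse of 17 mod 26 is 23. Treating letters as 0–25, the rule is x ↦ 17x + 13 (mod 26).
Undoing it on qtahd: q(16)→23·(16−13)≡17=r; t(19)→23·(19−13)≡8=i; a(0)→23·(0−13)≡13=n; h(7)→23·(7−13)≡18=s; d(3)→23·(3−13)≡4=e (all mod 26).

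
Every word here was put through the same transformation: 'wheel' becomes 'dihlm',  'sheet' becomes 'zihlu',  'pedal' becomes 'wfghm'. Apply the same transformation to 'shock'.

Shifts by position in wheel: pos 0: w→d (+7), pos 1: h→i (+1), pos 2: e→h (+3), pos 3: e→l (+7), pos 4: l→m (+1) — repeating every 3. The shifts repeat in a cycle of length 3: positions 0,1,… shift by +7, +1, +3, then the pattern repeats.
Applying it to shock: s+7=z, h+1=i, o+3=r, c+7=j, k+1=l.

zirjl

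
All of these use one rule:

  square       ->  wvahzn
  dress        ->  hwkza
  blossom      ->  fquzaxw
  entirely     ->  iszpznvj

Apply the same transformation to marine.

Letter i (0-indexed) is shifted by i+4, so successive shifts are 4, 5, 6, ….
On marine: m+4=q, a+5=f, r+6=x, i+7=p, n+8=v, e+9=n.

qfxpvn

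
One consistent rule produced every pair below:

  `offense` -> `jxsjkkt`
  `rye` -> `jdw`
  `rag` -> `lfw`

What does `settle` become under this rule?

jqyyjx

The word is reversed, then every letter is shifted forward by 5.
Applying it to settle: reverse → elttes; then shift: e+5=j, l+5=q, t+5=y, t+5=y, e+5=j, s+5=x.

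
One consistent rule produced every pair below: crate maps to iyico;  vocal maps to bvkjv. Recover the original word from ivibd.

In crate: c→i is +6, r→y is +7, a→i is +8, t→c is +9 — the shift increases by 1 each position. The shift increases by 1 at each position, starting from +6: 6, 7, 8, ….
Reversing it on ivibd: i−6=c, v−7=o, i−8=a, b−9=s, d−10=t.

coast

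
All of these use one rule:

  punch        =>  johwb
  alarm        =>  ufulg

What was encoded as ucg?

Compare letters: p→j is +20, u→o is +20, n→h is +20 — a constant shift. This is a Caesar cipher with shift 20.
Reversing it on ucg: u−20=a, c−20=i, g−20=m.

aim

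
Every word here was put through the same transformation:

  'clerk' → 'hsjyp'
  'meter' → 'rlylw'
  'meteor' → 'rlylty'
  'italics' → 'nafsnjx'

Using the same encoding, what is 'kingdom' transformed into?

Shifts by position in clerk: pos 0: c→h (+5), pos 1: l→s (+7), pos 2: e→j (+5), pos 3: r→y (+7) — repeating every 2. The shifts repeat in a cycle of length 2: positions 0,1,… shift by +5, +7, then the pattern repeats.
On kingdom: k+5=p, i+7=p, n+5=s, g+7=n, d+5=i, o+7=v, m+5=r.

ppsnivr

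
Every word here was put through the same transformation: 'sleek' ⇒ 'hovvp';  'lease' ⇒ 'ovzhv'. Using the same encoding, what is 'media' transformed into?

nvwrz

Each pair mirrors across the alphabet (s↔h, l↔o, e↔v): positions sum to 25. Each letter is replaced by its mirror in the alphabet: a↔z, b↔y, c↔x, and so on (the Atbash cipher).
On media: m↔n, e↔v, d↔w, i↔r, a↔z.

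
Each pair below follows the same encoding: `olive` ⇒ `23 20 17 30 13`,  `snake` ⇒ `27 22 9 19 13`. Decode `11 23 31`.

cow

o is letter #15 and maps to 23: an offset of 8. Each letter is replaced by its alphabet position (a=1..z=26) + 8.
Decoding 11 23 31: 11→(11−8)÷1=3=c, 23→(23−8)÷1=15=o, 31→(31−8)÷1=23=w.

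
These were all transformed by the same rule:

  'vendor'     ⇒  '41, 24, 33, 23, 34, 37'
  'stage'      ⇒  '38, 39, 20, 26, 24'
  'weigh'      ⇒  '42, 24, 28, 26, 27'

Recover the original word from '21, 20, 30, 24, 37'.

v is letter #22 and maps to 41: an offset of 19. Each letter is replaced by its alphabet position (a=1..z=26) + 19.
Undoing it on 21, 20, 30, 24, 37: 21→(21−19)÷1=2=b, 20→(20−19)÷1=1=a, 30→(30−19)÷1=11=k, 24→(24−19)÷1=5=e, 37→(37−19)÷1=18=r.

baker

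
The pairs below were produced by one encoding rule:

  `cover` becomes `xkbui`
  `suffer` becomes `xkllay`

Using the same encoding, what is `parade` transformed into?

kjgxgv

The output letters match the input read backwards, each shifted +6: cover reversed is revoc. Read the word backwards and shift each letter +6.
Applying it to parade: reverse → edarap; then shift: e+6=k, d+6=j, a+6=g, r+6=x, a+6=g, p+6=v.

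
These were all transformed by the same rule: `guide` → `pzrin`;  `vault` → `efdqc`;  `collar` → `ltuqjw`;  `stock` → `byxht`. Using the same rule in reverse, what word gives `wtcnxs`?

Shifts by position in guide: pos 0: g→p (+9), pos 1: u→z (+5), pos 2: i→r (+9), pos 3: d→i (+5) — repeating every 2. A repeating key of period 2 is used — shifts +9, +5 over and over.
Decoding wtcnxs: w−9=n, t−5=o, c−9=t, n−5=i, x−9=o, s−5=n.

notion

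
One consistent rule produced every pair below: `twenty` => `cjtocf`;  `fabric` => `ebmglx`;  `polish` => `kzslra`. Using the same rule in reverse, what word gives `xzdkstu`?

complex

t(19)→c(2) and w(22)→j(9) fit y≡11x+1 (mod 26); the inverse of 11 mod 26 is 19. Treating letters as 0–25, the rule is x ↦ 11x + 1 (mod 26).
Undoing it on xzdkstu: x(23)→19·(23−1)≡2=c; z(25)→19·(25−1)≡14=o; d(3)→19·(3−1)≡12=m; k(10)→19·(10−1)≡15=p; s(18)→19·(18−1)≡11=l; t(19)→19·(19−1)≡4=e; u(20)→19·(20−1)≡23=x (all mod 26).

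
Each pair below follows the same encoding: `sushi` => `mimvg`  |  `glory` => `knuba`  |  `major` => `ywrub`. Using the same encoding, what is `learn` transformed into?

nowbj

Treating letters as 0–25, the rule is x ↦ 11x + 22 (mod 26).
Applying it to learn: l(11)→11·11+22≡13=n; e(4)→11·4+22≡14=o; a(0)→11·0+22≡22=w; r(17)→11·17+22≡1=b; n(13)→11·13+22≡9=j (all mod 26).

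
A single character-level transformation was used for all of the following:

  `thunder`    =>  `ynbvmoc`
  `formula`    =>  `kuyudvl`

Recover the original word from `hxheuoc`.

In thunder: t→y is +5, h→n is +6, u→b is +7, n→v is +8 — the shift increases by 1 each position. Each letter shifts forward by (position + 5), i.e. 5, 6, 7, … — the shift grows by one for each successive letter.
Undoing it on hxheuoc: h−5=c, x−6=r, h−7=a, e−8=w, u−9=l, o−10=e, c−11=r.

crawler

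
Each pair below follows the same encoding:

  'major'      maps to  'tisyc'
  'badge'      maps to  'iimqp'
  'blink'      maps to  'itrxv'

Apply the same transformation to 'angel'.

In major: m→t is +7, a→i is +8, j→s is +9, o→y is +10 — the shift increases by 1 each position. Letter i (0-indexed) is shifted by i+7, so successive shifts are 7, 8, 9, ….
Applying it to angel: a+7=h, n+8=v, g+9=p, e+10=o, l+11=w.

hvpow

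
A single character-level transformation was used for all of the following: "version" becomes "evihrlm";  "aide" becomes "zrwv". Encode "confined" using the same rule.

xlmurmvw

Letters are reflected about the middle of the alphabet (position → 25−position): Atbash.
Applying it to confined: c↔x, o↔l, n↔m, f↔u, i↔r, n↔m, e↔v, d↔w.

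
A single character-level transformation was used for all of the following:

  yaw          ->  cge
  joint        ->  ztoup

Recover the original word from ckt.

The word is reversed, then every letter is shifted forward by 6.
Decoding ckt: shift back: c−6=w, k−6=e, t−6=n → wen; then reverse → new.

new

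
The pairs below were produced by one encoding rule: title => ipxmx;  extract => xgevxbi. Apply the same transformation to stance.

Read the word backwards and shift each letter +4.
Applying it to stance: reverse → ecnats; then shift: e+4=i, c+4=g, n+4=r, a+4=e, t+4=x, s+4=w.

igrexw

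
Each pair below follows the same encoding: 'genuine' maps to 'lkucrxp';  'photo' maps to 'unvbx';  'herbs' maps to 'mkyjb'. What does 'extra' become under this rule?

In genuine: g→l is +5, e→k is +6, n→u is +7, u→c is +8 — the shift increases by 1 each position. Letter i (0-indexed) is shifted by i+5, so successive shifts are 5, 6, 7, ….
On extra: e+5=j, x+6=d, t+7=a, r+8=z, a+9=j.

jdazj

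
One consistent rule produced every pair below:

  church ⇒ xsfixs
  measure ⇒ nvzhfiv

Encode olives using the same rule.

lorevh

Each pair mirrors across the alphabet (c↔x, h↔s, u↔f): positions sum to 25. Letters are reflected about the middle of the alphabet (position → 25−position): Atbash.
On olives: o↔l, l↔o, i↔r, v↔e, e↔v, s↔h.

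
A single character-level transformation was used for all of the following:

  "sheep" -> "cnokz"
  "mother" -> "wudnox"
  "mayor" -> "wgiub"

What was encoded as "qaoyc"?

guess

Shifts by position in sheep: pos 0: s→c (+10), pos 1: h→n (+6), pos 2: e→o (+10), pos 3: e→k (+6) — repeating every 2. It's a Vigenère-style cipher with numeric key [10,6]: position i shifts by key[i mod 2].
Decoding qaoyc: q−10=g, a−6=u, o−10=e, y−6=s, c−10=s.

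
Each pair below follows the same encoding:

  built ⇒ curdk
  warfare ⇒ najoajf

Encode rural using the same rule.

The output letters match the input read backwards, each shifted +9: built reversed is tliub. Read the word backwards and shift each letter +9.
For rural: reverse → larur; then shift: l+9=u, a+9=j, r+9=a, u+9=d, r+9=a.

ujada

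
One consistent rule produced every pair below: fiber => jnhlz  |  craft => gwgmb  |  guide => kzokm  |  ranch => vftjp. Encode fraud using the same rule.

jwgbl

In fiber: f→j is +4, i→n is +5, b→h is +6, e→l is +7 — the shift increases by 1 each position. Each letter shifts forward by (position + 4), i.e. 4, 5, 6, … — the shift grows by one for each successive letter.
Applying it to fraud: f+4=j, r+5=w, a+6=g, u+7=b, d+8=l.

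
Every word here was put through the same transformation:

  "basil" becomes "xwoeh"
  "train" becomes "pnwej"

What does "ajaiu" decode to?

Compare letters: b→x is +22, a→w is +22, s→o is +22 — a constant shift. It's a constant shift of +22 (ROT22).
Undoing it on ajaiu: a−22=e, j−22=n, a−22=e, i−22=m, u−22=y.

enemy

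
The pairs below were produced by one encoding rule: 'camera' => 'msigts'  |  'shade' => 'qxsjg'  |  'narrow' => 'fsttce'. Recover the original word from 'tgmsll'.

recall

Each letter's alphabet position (a=0..z=25) is mapped through 23·x+18 mod 26 — an affine cipher.
Decoding tgmsll: t(19)→17·(19−18)≡17=r; g(6)→17·(6−18)≡4=e; m(12)→17·(12−18)≡2=c; s(18)→17·(18−18)≡0=a; l(11)→17·(11−18)≡11=l; l(11)→17·(11−18)≡11=l (all mod 26).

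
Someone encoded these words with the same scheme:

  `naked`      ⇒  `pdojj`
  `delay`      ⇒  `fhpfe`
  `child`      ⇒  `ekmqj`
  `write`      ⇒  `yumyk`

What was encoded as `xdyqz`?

Letter i (0-indexed) is shifted by i+2, so successive shifts are 2, 3, 4, ….
Reversing it on xdyqz: x−2=v, d−3=a, y−4=u, q−5=l, z−6=t.

vault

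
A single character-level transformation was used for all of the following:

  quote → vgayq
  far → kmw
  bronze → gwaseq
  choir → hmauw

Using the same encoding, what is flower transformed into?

kqabqw

The rule splits by letter class: vowels +12, consonants +5.
Applying it to flower: f(cons)+5=k, l(cons)+5=q, o(vowel)+12=a, w(cons)+5=b, e(vowel)+12=q, r(cons)+5=w.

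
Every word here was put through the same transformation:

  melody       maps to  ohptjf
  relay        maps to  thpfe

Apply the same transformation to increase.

Letter i (0-indexed) is shifted by i+2, so successive shifts are 2, 3, 4, ….
For increase: i+2=k, n+3=q, c+4=g, r+5=w, e+6=k, a+7=h, s+8=a, e+9=n.

kqgwkhan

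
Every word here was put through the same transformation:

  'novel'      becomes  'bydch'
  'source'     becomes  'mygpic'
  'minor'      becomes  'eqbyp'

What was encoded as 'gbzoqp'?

This is an affine cipher: with a=0,…,z=25, each position x becomes (23x+14) mod 26.
Reversing it on gbzoqp: g(6)→17·(6−14)≡20=u; b(1)→17·(1−14)≡13=n; z(25)→17·(25−14)≡5=f; o(14)→17·(14−14)≡0=a; q(16)→17·(16−14)≡8=i; p(15)→17·(15−14)≡17=r (all mod 26).

unfair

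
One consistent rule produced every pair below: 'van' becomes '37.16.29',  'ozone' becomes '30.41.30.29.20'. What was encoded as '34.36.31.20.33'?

Each letter is replaced by its alphabet position (a=1..z=26) + 15.
Reversing it on 34.36.31.20.33: 34→(34−15)÷1=19=s, 36→(36−15)÷1=21=u, 31→(31−15)÷1=16=p, 20→(20−15)÷1=5=e, 33→(33−15)÷1=18=r.

super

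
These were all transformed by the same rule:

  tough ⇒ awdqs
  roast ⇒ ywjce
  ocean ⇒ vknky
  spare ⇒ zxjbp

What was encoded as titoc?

In tough: t→a is +7, o→w is +8, u→d is +9, g→q is +10 — the shift increases by 1 each position. The shift increases by 1 at each position, starting from +7: 7, 8, 9, ….
Reversing it on titoc: t−7=m, i−8=a, t−9=k, o−10=e, c−11=r.

maker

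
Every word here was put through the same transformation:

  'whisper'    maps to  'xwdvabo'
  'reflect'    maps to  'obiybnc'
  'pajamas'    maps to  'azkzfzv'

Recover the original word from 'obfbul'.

remedy

w(22)→x(23) and h(7)→w(22) fit y≡7x+25 (mod 26); the inverse of 7 mod 26 is 15. Each letter's alphabet position (a=0..z=25) is mapped through 7·x+25 mod 26 — an affine cipher.
Reversing it on obfbul: o(14)→15·(14−25)≡17=r; b(1)→15·(1−25)≡4=e; f(5)→15·(5−25)≡12=m; b(1)→15·(1−25)≡4=e; u(20)→15·(20−25)≡3=d; l(11)→15·(11−25)≡24=y (all mod 26).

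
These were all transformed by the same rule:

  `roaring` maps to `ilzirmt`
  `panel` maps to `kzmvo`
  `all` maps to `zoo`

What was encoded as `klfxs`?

Each letter is replaced by its mirror in the alphabet: a↔z, b↔y, c↔x, and so on (the Atbash cipher).
Undoing it on klfxs: k↔p, l↔o, f↔u, x↔c, s↔h.

pouch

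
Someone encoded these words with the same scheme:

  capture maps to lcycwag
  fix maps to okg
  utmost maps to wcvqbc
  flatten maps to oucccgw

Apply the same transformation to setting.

bgcckwp

The shift depends on letter class: consonant c→l is +9, but vowel a→c is +2. Vowels shift forward by 2 and consonants shift forward by 9.
On setting: s(cons)+9=b, e(vowel)+2=g, t(cons)+9=c, t(cons)+9=c, i(vowel)+2=k, n(cons)+9=w, g(cons)+9=p.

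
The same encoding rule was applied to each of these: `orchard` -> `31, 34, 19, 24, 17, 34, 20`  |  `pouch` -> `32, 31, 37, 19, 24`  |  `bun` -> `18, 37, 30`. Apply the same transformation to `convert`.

19, 31, 30, 38, 21, 34, 36

o is letter #15 and maps to 31: an offset of 16. The number is (letter's place in the alphabet, a=1) + 16.
For convert: c=3→19, o=15→31, n=14→30, v=22→38, e=5→21, r=18→34, t=20→36.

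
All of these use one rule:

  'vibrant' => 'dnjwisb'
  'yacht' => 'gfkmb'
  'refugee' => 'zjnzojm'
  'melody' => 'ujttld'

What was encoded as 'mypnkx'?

Shifts by position in vibrant: pos 0: v→d (+8), pos 1: i→n (+5), pos 2: b→j (+8), pos 3: r→w (+5) — repeating every 2. It's a Vigenère-style cipher with numeric key [8,5]: position i shifts by key[i mod 2].
Undoing it on mypnkx: m−8=e, y−5=t, p−8=h, n−5=i, k−8=c, x−5=s.

ethics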